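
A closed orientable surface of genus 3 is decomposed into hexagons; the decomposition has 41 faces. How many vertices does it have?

78

χ = 2 − 2·3 = -4, and every face is a hexagon so 6F = 2E.
E = 6·41/2 = 123. Then V = -4 + E − F = -4 + 123 − 41 = 78.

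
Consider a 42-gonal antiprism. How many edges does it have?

An antiprism on an n-gon has two n-gon caps and 2n triangles: V = 2·42 = 84, E = 4·42 = 168, F = 2·42 + 2 = 86.

168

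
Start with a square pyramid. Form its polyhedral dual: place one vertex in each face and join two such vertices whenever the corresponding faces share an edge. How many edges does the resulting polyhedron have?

The base solid has V = 5, E = 8, F = 5.
The dual swaps V and F and preserves E: V′ = F = 5, E′ = E = 8, F′ = V = 5.

8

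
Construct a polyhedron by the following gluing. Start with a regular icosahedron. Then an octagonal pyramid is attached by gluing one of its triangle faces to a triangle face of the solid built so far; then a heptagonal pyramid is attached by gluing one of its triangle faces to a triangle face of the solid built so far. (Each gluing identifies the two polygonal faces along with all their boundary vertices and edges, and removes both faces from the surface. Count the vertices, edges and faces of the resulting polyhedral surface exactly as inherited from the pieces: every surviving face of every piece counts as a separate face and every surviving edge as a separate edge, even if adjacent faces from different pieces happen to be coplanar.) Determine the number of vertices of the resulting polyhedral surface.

23

A regular icosahedron: V=12, E=30, F=20.
Attach an octagonal pyramid (V=9, E=16, F=9) along a 3-gon: merge 3 vertices and 3 edges, delete both glued faces → V=18, E=43, F=27.
Attach a heptagonal pyramid (V=8, E=14, F=8) along a 3-gon: merge 3 vertices and 3 edges, delete both glued faces → V=23, E=54, F=33.
Check: V − E + F = 23 − 54 + 33 = 2.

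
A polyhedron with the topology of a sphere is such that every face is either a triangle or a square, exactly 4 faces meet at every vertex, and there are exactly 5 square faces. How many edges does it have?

22

Let x be the number of triangles; then F = 5 + x.
Edge–face incidences: 2E = 4·5 + 3·x = 20 + 3x.
Every vertex has degree 4, so 4V = 2E.
Euler: V − E + F = 2 ⇒ (2E)/4 − E + (5 + x) = 2.
Multiply by 8: 2·(2E) − 4·(2E) + 8·(5 + x) = 16, i.e. 40 + 8x − 2·(20 + 3x) = 16.
Collecting terms: 2x = 16, so x = 8.
Then 2E = 20 + 3·8 = 44, so E = 22, V = 2E/4 = 11, F = 5 + 8 = 13.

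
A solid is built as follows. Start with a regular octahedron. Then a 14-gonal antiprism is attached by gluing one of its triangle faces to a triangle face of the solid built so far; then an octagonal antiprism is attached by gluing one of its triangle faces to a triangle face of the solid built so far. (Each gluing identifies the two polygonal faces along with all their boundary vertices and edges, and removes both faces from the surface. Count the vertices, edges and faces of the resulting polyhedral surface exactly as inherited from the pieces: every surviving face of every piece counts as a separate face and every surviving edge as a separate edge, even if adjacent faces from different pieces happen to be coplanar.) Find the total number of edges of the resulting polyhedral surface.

94

A regular octahedron: V=6, E=12, F=8.
Attach a 14-gonal antiprism (V=28, E=56, F=30) along a 3-gon: merge 3 vertices and 3 edges, delete both glued faces → V=31, E=65, F=36.
Attach an octagonal antiprism (V=16, E=32, F=18) along a 3-gon: merge 3 vertices and 3 edges, delete both glued faces → V=44, E=94, F=52.
Check: V − E + F = 44 − 94 + 52 = 2.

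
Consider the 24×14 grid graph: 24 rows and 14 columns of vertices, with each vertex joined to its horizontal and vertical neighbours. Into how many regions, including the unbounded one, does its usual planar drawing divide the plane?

300

The grid has V = 24·14 = 336 vertices and E = 24·13 + 14·23 = 634 edges.
F = 2 − V + E = 2 − 336 + 634 = 300.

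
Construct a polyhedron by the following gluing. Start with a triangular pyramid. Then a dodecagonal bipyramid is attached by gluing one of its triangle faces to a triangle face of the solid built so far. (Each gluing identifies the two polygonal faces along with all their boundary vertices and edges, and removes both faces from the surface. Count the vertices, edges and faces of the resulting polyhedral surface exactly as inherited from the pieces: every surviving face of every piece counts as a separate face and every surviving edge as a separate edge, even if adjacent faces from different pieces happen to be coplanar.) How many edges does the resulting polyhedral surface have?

39

A triangular pyramid: V=4, E=6, F=4.
Attach a dodecagonal bipyramid (V=14, E=36, F=24) along a 3-gon: merge 3 vertices and 3 edges, delete both glued faces → V=15, E=39, F=26.
Check: V − E + F = 15 − 39 + 26 = 2.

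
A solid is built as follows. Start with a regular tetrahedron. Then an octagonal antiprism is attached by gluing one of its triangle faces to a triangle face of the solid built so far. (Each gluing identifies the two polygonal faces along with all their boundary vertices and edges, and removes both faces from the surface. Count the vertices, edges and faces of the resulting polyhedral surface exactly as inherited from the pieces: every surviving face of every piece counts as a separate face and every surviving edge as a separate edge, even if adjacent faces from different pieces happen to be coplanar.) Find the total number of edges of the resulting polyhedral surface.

A regular tetrahedron: V=4, E=6, F=4.
Attach an octagonal antiprism (V=16, E=32, F=18) along a 3-gon: merge 3 vertices and 3 edges, delete both glued faces → V=17, E=35, F=20.
Check: V − E + F = 17 − 35 + 20 = 2.

35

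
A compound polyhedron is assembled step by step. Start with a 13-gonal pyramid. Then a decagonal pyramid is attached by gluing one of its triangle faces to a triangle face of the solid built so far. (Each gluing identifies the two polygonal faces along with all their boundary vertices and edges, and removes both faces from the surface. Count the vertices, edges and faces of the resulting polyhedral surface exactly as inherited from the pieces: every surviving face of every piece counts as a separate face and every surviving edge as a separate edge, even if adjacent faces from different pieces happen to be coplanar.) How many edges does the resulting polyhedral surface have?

A 13-gonal pyramid: V=14, E=26, F=14.
Attach a decagonal pyramid (V=11, E=20, F=11) along a 3-gon: merge 3 vertices and 3 edges, delete both glued faces → V=22, E=43, F=23.
Check: V − E + F = 22 − 43 + 23 = 2.

43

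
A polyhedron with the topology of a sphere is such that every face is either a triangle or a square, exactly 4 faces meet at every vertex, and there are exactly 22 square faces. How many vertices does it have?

Let x be the number of triangles; then F = 22 + x.
Edge–face incidences: 2E = 4·22 + 3·x = 88 + 3x.
Every vertex has degree 4, so 4V = 2E.
Euler: V − E + F = 2 ⇒ (2E)/4 − E + (22 + x) = 2.
Multiply by 8: 2·(2E) − 4·(2E) + 8·(22 + x) = 16, i.e. 176 + 8x − 2·(88 + 3x) = 16.
Collecting terms: 2x = 16, so x = 8.
Then 2E = 88 + 3·8 = 112, so E = 56, V = 2E/4 = 28, F = 22 + 8 = 30.

28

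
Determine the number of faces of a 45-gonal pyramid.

46

A pyramid on an n-gon base has one n-gon and n triangles: V = 45 + 1 = 46, E = 2·45 = 90, F = 45 + 1 = 46.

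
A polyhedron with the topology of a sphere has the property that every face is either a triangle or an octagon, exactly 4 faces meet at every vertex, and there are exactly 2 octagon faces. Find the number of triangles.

16

Let x be the number of triangles; then F = 2 + x.
Edge–face incidences: 2E = 8·2 + 3·x = 16 + 3x.
Every vertex has degree 4, so 4V = 2E.
Euler: V − E + F = 2 ⇒ (2E)/4 − E + (2 + x) = 2.
Multiply by 8: 2·(2E) − 4·(2E) + 8·(2 + x) = 16, i.e. 16 + 8x − 2·(16 + 3x) = 16.
Collecting terms: 2x − 16 = 16, so 2x = 32, so x = 16.
Then 2E = 16 + 3·16 = 64, so E = 32, V = 2E/4 = 16, F = 2 + 16 = 18.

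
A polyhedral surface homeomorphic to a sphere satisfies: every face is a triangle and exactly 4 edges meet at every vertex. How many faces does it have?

8

Each face has 3 edges and each edge borders two faces, so 2E = 3F.
Each vertex has degree 4, so 4V = 2E and hence V = 3F/4.
Euler: V − E + F = 2 ⇒ (3F/4) − (3F/2) + F = 2.
Multiply by 8: (6 − 12 + 8)F = 16, i.e. 2F = 16.
So F = 8, E = 3·8/2 = 12, V = 3·8/4 = 6.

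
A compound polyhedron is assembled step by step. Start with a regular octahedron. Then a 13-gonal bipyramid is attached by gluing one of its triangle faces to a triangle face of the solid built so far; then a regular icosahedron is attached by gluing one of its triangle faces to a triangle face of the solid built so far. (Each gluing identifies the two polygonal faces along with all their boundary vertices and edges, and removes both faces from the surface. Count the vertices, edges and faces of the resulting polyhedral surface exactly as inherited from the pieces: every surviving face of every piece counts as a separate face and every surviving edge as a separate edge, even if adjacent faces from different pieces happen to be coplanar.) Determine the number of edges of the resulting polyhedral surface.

75

A regular octahedron: V=6, E=12, F=8.
Attach a 13-gonal bipyramid (V=15, E=39, F=26) along a 3-gon: merge 3 vertices and 3 edges, delete both glued faces → V=18, E=48, F=32.
Attach a regular icosahedron (V=12, E=30, F=20) along a 3-gon: merge 3 vertices and 3 edges, delete both glued faces → V=27, E=75, F=50.
Check: V − E + F = 27 − 75 + 50 = 2.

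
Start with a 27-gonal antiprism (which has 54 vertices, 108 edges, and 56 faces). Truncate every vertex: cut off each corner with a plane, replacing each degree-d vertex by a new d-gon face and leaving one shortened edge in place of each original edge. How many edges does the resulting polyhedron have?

Truncation replaces each original edge-end by a new vertex, so V′ = 2E = 216.
Each original edge survives, and each old vertex of degree d contributes d new edges; summing degrees gives Σd = 2E, so E′ = E + 2E = 3E = 324.
Each original face survives and each original vertex becomes one new face: F′ = F + V = 110.

324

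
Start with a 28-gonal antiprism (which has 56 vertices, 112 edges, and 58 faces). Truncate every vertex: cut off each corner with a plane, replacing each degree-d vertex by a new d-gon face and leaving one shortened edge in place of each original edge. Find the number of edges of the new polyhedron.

336

Truncation replaces each original edge-end by a new vertex, so V′ = 2E = 224.
Each original edge survives, and each old vertex of degree d contributes d new edges; summing degrees gives Σd = 2E, so E′ = E + 2E = 3E = 336.
Each original face survives and each original vertex becomes one new face: F′ = F + V = 114.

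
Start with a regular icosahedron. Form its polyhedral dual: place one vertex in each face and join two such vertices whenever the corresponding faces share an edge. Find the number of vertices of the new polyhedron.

20

The base solid has V = 12, E = 30, F = 20.
The dual swaps V and F and preserves E: V′ = F = 20, E′ = E = 30, F′ = V = 12.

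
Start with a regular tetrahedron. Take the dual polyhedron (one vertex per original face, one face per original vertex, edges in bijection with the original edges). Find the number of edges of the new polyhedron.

The base solid has V = 4, E = 6, F = 4.
The dual swaps V and F and preserves E: V′ = F = 4, E′ = E = 6, F′ = V = 4.

6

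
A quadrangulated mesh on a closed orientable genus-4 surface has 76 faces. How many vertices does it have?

70

χ = 2 − 2·4 = -6, and every face is a square so 4F = 2E.
E = 4·76/2 = 152. Then V = -6 + E − F = -6 + 152 − 76 = 70.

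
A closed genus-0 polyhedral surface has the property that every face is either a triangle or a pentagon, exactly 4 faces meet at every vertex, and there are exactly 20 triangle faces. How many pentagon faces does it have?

12

Let x be the number of pentagons; then F = 20 + x.
Edge–face incidences: 2E = 3·20 + 5·x = 60 + 5x.
Every vertex has degree 4, so 4V = 2E.
Euler: V − E + F = 2 ⇒ (2E)/4 − E + (20 + x) = 2.
Multiply by 8: 2·(2E) − 4·(2E) + 8·(20 + x) = 16, i.e. 160 + 8x − 2·(60 + 5x) = 16.
Collecting terms: −2x + 40 = 16, so −2x = −24, so x = 12.
Then 2E = 60 + 5·12 = 120, so E = 60, V = 2E/4 = 30, F = 20 + 12 = 32.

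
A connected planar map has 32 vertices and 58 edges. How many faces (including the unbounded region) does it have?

28

Euler's formula for a connected plane graph: V − E + F = 2, so F = 2 − 32 + 58 = 28.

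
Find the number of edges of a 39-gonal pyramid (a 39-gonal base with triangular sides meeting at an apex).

A pyramid on an n-gon base has one n-gon and n triangles: V = 39 + 1 = 40, E = 2·39 = 78, F = 39 + 1 = 40.

78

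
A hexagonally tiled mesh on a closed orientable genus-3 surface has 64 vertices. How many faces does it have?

34

χ = 2 − 2·3 = -4, and every face is a hexagon so 6F = 2E.
V − E + F = -4 with E = 6F/2 gives 64 − (6/2 − 1)·F = -4, so F = 34 and E = 102.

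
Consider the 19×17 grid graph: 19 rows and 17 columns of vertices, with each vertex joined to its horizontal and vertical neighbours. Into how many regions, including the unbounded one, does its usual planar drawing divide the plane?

289

The grid has V = 19·17 = 323 vertices and E = 19·16 + 17·18 = 610 edges.
F = 2 − V + E = 2 − 323 + 610 = 289.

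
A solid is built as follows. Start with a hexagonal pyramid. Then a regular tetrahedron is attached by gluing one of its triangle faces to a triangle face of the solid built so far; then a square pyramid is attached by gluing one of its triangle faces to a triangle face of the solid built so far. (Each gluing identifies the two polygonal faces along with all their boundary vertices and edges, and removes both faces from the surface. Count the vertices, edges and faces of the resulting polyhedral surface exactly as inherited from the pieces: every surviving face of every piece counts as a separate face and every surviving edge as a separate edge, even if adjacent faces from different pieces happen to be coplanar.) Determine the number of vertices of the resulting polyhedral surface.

A hexagonal pyramid: V=7, E=12, F=7.
Attach a regular tetrahedron (V=4, E=6, F=4) along a 3-gon: merge 3 vertices and 3 edges, delete both glued faces → V=8, E=15, F=9.
Attach a square pyramid (V=5, E=8, F=5) along a 3-gon: merge 3 vertices and 3 edges, delete both glued faces → V=10, E=20, F=12.
Check: V − E + F = 10 − 20 + 12 = 2.

10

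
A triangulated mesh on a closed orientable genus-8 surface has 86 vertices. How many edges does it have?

χ = 2 − 2·8 = -14, and every face is a triangle so 3F = 2E.
V − E + F = -14 with E = 3F/2 gives 86 − (3/2 − 1)·F = -14, so F = 200 and E = 300.

300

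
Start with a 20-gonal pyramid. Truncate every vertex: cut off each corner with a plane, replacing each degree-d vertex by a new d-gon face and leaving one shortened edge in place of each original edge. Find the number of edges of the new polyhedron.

The base solid has V = 21, E = 40, F = 21.
Truncation replaces each original edge-end by a new vertex, so V′ = 2E = 80.
Each original edge survives, and each old vertex of degree d contributes d new edges; summing degrees gives Σd = 2E, so E′ = E + 2E = 3E = 120.
Each original face survives and each original vertex becomes one new face: F′ = F + V = 42.

120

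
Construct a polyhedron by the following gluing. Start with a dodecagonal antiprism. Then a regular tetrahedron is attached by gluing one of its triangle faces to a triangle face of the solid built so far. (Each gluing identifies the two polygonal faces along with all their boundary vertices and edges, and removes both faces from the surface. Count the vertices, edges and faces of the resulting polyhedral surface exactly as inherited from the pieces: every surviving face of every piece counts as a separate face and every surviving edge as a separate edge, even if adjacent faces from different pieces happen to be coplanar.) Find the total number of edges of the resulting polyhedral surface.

A dodecagonal antiprism: V=24, E=48, F=26.
Attach a regular tetrahedron (V=4, E=6, F=4) along a 3-gon: merge 3 vertices and 3 edges, delete both glued faces → V=25, E=51, F=28.
Check: V − E + F = 25 − 51 + 28 = 2.

51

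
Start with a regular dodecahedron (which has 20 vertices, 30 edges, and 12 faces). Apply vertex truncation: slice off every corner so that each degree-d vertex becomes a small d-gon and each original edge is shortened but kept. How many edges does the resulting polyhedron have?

90

Truncation replaces each original edge-end by a new vertex, so V′ = 2E = 60.
Each original edge survives, and each old vertex of degree d contributes d new edges; summing degrees gives Σd = 2E, so E′ = E + 2E = 3E = 90.
Each original face survives and each original vertex becomes one new face: F′ = F + V = 32.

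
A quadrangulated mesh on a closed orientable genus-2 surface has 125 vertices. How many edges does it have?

254

χ = 2 − 2·2 = -2, and every face is a square so 4F = 2E.
V − E + F = -2 with E = 4F/2 gives 125 − (4/2 − 1)·F = -2, so F = 127 and E = 254.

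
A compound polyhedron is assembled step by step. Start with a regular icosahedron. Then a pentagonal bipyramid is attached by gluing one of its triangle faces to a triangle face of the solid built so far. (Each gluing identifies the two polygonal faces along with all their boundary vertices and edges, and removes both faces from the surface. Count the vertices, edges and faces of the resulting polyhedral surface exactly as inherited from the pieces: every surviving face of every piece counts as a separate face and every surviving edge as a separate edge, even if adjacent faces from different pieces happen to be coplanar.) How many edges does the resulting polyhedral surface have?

A regular icosahedron: V=12, E=30, F=20.
Attach a pentagonal bipyramid (V=7, E=15, F=10) along a 3-gon: merge 3 vertices and 3 edges, delete both glued faces → V=16, E=42, F=28.
Check: V − E + F = 16 − 42 + 28 = 2.

42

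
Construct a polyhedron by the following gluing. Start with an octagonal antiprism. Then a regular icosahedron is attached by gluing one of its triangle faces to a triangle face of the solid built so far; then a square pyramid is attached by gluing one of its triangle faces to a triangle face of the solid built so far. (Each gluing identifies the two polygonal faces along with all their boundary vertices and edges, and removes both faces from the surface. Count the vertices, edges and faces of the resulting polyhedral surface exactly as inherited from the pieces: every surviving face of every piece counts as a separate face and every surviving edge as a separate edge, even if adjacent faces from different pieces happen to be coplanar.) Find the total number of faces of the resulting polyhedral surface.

39

An octagonal antiprism: V=16, E=32, F=18.
Attach a regular icosahedron (V=12, E=30, F=20) along a 3-gon: merge 3 vertices and 3 edges, delete both glued faces → V=25, E=59, F=36.
Attach a square pyramid (V=5, E=8, F=5) along a 3-gon: merge 3 vertices and 3 edges, delete both glued faces → V=27, E=64, F=39.
Check: V − E + F = 27 − 64 + 39 = 2.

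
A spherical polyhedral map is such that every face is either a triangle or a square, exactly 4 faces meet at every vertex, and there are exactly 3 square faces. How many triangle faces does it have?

8

Let x be the number of triangles; then F = 3 + x.
Edge–face incidences: 2E = 4·3 + 3·x = 12 + 3x.
Every vertex has degree 4, so 4V = 2E.
Euler: V − E + F = 2 ⇒ (2E)/4 − E + (3 + x) = 2.
Multiply by 8: 2·(2E) − 4·(2E) + 8·(3 + x) = 16, i.e. 24 + 8x − 2·(12 + 3x) = 16.
Collecting terms: 2x = 16, so x = 8.
Then 2E = 12 + 3·8 = 36, so E = 18, V = 2E/4 = 9, F = 3 + 8 = 11.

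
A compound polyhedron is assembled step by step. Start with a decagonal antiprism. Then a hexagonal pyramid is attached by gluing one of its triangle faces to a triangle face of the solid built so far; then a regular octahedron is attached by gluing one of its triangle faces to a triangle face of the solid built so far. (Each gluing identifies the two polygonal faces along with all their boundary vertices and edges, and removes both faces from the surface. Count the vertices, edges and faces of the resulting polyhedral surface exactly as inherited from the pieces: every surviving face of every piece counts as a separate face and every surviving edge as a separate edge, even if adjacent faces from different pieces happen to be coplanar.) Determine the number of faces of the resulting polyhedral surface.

A decagonal antiprism: V=20, E=40, F=22.
Attach a hexagonal pyramid (V=7, E=12, F=7) along a 3-gon: merge 3 vertices and 3 edges, delete both glued faces → V=24, E=49, F=27.
Attach a regular octahedron (V=6, E=12, F=8) along a 3-gon: merge 3 vertices and 3 edges, delete both glued faces → V=27, E=58, F=33.
Check: V − E + F = 27 − 58 + 33 = 2.

33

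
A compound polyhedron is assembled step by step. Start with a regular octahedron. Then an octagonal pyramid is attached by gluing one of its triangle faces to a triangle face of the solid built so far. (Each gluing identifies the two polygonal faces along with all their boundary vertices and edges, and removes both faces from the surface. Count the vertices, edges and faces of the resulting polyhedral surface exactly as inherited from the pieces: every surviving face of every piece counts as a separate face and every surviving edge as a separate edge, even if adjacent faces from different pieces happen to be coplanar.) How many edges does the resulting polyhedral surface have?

A regular octahedron: V=6, E=12, F=8.
Attach an octagonal pyramid (V=9, E=16, F=9) along a 3-gon: merge 3 vertices and 3 edges, delete both glued faces → V=12, E=25, F=15.
Check: V − E + F = 12 − 25 + 15 = 2.

25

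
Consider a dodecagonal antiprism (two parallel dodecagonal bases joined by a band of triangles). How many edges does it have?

An antiprism on an n-gon has two n-gon caps and 2n triangles: V = 2·12 = 24, E = 4·12 = 48, F = 2·12 + 2 = 26.
Check: V − E + F = 24 − 48 + 26 = 2.

48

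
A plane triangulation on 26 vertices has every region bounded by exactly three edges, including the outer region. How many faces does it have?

48

In a plane triangulation 3F = 2E and V − E + F = 2, so F = 2V − 4 = 2·26 − 4 = 48.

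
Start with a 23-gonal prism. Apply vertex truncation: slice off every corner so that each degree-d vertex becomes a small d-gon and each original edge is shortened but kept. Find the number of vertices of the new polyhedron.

The base solid has V = 46, E = 69, F = 25.
Truncation replaces each original edge-end by a new vertex, so V′ = 2E = 138.
Each original edge survives, and each old vertex of degree d contributes d new edges; summing degrees gives Σd = 2E, so E′ = E + 2E = 3E = 207.
Each original face survives and each original vertex becomes one new face: F′ = F + V = 71.

138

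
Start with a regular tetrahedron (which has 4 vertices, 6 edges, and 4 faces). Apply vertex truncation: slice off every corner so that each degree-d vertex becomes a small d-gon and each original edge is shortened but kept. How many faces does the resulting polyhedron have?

8

Truncation replaces each original edge-end by a new vertex, so V′ = 2E = 12.
Each original edge survives, and each old vertex of degree d contributes d new edges; summing degrees gives Σd = 2E, so E′ = E + 2E = 3E = 18.
Each original face survives and each original vertex becomes one new face: F′ = F + V = 8.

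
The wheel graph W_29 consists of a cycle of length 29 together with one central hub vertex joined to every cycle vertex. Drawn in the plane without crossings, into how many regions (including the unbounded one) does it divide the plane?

30

W_29 has V = 29 + 1 = 30 vertices and E = 2·29 = 58 edges.
By Euler's formula F = 2 − V + E = 2 − 30 + 58 = 30.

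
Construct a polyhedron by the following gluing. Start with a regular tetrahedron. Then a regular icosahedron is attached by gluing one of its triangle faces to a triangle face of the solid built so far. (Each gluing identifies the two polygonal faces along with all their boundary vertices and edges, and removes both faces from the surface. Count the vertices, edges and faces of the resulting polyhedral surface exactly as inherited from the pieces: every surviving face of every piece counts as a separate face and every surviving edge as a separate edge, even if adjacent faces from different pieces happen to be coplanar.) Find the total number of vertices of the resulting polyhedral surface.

A regular tetrahedron: V=4, E=6, F=4.
Attach a regular icosahedron (V=12, E=30, F=20) along a 3-gon: merge 3 vertices and 3 edges, delete both glued faces → V=13, E=33, F=22.
Check: V − E + F = 13 − 33 + 22 = 2.

13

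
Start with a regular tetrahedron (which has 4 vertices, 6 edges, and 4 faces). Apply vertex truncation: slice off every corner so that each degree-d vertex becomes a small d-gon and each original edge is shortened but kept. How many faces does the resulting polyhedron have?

Truncation replaces each original edge-end by a new vertex, so V′ = 2E = 12.
Each original edge survives, and each old vertex of degree d contributes d new edges; summing degrees gives Σd = 2E, so E′ = E + 2E = 3E = 18.
Each original face survives and each original vertex becomes one new face: F′ = F + V = 8.

8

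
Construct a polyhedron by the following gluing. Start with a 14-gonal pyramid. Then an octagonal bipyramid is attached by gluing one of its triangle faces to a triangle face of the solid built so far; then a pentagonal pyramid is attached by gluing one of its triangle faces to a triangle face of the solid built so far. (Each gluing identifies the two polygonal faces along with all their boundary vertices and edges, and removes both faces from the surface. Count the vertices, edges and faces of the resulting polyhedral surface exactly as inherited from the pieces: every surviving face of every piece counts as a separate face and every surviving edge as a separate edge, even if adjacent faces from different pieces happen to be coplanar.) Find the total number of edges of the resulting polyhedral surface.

A 14-gonal pyramid: V=15, E=28, F=15.
Attach an octagonal bipyramid (V=10, E=24, F=16) along a 3-gon: merge 3 vertices and 3 edges, delete both glued faces → V=22, E=49, F=29.
Attach a pentagonal pyramid (V=6, E=10, F=6) along a 3-gon: merge 3 vertices and 3 edges, delete both glued faces → V=25, E=56, F=33.
Check: V − E + F = 25 − 56 + 33 = 2.

56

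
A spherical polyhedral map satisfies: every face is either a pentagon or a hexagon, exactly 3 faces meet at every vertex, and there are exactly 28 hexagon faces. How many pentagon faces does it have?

12

Let x be the number of pentagons; then F = 28 + x.
Edge–face incidences: 2E = 6·28 + 5·x = 168 + 5x.
Every vertex has degree 3, so 3V = 2E.
Euler: V − E + F = 2 ⇒ (2E)/3 − E + (28 + x) = 2.
Multiply by 6: 2·(2E) − 3·(2E) + 6·(28 + x) = 12, i.e. 168 + 6x − (168 + 5x) = 12.
Collecting terms: x = 12.
Then 2E = 168 + 5·12 = 228, so E = 114, V = 2E/3 = 76, F = 28 + 12 = 40.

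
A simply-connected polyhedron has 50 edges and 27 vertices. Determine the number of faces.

Here V − E + F = 2.
F = 2 − V + E = 2 − 27 + 50 = 25.

25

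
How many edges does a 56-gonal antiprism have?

An antiprism on an n-gon has two n-gon caps and 2n triangles: V = 2·56 = 112, E = 4·56 = 224, F = 2·56 + 2 = 114.
Check: V − E + F = 112 − 224 + 114 = 2.

224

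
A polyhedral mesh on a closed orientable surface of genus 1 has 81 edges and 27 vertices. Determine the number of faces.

For a closed orientable surface of genus 1, χ = 2 − 2·1 = 0.
F = 0 − V + E = 0 − 27 + 81 = 54.

54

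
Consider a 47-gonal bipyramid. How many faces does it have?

94

A bipyramid over an n-gon has 2n triangular faces and n + 2 vertices: V = 47 + 2 = 49, E = 3·47 = 141, F = 2·47 = 94.
Check: V − E + F = 49 − 141 + 94 = 2.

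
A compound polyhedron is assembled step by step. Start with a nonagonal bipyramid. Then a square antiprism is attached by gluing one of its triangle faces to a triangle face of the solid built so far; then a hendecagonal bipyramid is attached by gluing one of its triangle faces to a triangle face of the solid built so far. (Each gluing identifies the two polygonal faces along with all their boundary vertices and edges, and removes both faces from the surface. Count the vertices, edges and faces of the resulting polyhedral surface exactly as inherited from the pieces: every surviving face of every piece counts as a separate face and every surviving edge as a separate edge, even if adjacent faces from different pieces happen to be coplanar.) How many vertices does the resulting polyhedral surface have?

A nonagonal bipyramid: V=11, E=27, F=18.
Attach a square antiprism (V=8, E=16, F=10) along a 3-gon: merge 3 vertices and 3 edges, delete both glued faces → V=16, E=40, F=26.
Attach a hendecagonal bipyramid (V=13, E=33, F=22) along a 3-gon: merge 3 vertices and 3 edges, delete both glued faces → V=26, E=70, F=46.
Check: V − E + F = 26 − 70 + 46 = 2.

26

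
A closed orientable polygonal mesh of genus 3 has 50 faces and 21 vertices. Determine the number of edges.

For a closed orientable surface of genus 3, χ = 2 − 2·3 = -4.
E = V + F − (-4) = 21 + 50 − (-4) = 75.

75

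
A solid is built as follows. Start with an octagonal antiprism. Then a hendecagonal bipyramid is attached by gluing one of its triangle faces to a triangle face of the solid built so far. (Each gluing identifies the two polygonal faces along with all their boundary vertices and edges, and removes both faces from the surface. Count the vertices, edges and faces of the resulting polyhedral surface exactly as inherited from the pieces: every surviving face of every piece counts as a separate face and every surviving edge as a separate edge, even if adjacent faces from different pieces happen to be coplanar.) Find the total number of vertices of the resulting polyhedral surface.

26

An octagonal antiprism: V=16, E=32, F=18.
Attach a hendecagonal bipyramid (V=13, E=33, F=22) along a 3-gon: merge 3 vertices and 3 edges, delete both glued faces → V=26, E=62, F=38.
Check: V − E + F = 26 − 62 + 38 = 2.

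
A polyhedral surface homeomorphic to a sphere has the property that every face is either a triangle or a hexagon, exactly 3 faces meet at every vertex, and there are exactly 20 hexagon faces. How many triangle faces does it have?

4

Let x be the number of triangles; then F = 20 + x.
Edge–face incidences: 2E = 6·20 + 3·x = 120 + 3x.
Every vertex has degree 3, so 3V = 2E.
Euler: V − E + F = 2 ⇒ (2E)/3 − E + (20 + x) = 2.
Multiply by 6: 2·(2E) − 3·(2E) + 6·(20 + x) = 12, i.e. 120 + 6x − (120 + 3x) = 12.
Collecting terms: 3x = 12, so x = 4.
Then 2E = 120 + 3·4 = 132, so E = 66, V = 2E/3 = 44, F = 20 + 4 = 24.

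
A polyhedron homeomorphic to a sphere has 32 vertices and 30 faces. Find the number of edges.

60

Here V − E + F = 2.
E = V + F − (2) = 32 + 30 − (2) = 60.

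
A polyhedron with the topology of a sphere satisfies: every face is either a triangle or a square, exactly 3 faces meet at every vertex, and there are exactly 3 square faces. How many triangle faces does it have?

Let x be the number of triangles; then F = 3 + x.
Edge–face incidences: 2E = 4·3 + 3·x = 12 + 3x.
Every vertex has degree 3, so 3V = 2E.
Euler: V − E + F = 2 ⇒ (2E)/3 − E + (3 + x) = 2.
Multiply by 6: 2·(2E) − 3·(2E) + 6·(3 + x) = 12, i.e. 18 + 6x − (12 + 3x) = 12.
Collecting terms: 3x + 6 = 12, so 3x = 6, so x = 2.
Then 2E = 12 + 3·2 = 18, so E = 9, V = 2E/3 = 6, F = 3 + 2 = 5.

2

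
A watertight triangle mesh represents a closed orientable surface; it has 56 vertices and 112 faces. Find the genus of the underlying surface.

Every face is a triangle, so 2E = 3·112 = 336, giving E = 168.
χ = V − E + F = 56 − 168 + 112 = 0.
For a closed orientable surface χ = 2 − 2g, so g = (2 − (0))/2 = 1.

1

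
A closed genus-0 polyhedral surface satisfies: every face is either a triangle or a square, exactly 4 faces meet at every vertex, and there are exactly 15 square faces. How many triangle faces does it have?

8

Let x be the number of triangles; then F = 15 + x.
Edge–face incidences: 2E = 4·15 + 3·x = 60 + 3x.
Every vertex has degree 4, so 4V = 2E.
Euler: V − E + F = 2 ⇒ (2E)/4 − E + (15 + x) = 2.
Multiply by 8: 2·(2E) − 4·(2E) + 8·(15 + x) = 16, i.e. 120 + 8x − 2·(60 + 3x) = 16.
Collecting terms: 2x = 16, so x = 8.
Then 2E = 60 + 3·8 = 84, so E = 42, V = 2E/4 = 21, F = 15 + 8 = 23.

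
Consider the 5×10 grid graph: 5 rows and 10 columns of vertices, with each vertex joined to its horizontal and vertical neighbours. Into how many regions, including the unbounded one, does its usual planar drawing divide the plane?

37

The grid has V = 5·10 = 50 vertices and E = 5·9 + 10·4 = 85 edges.
F = 2 − V + E = 2 − 50 + 85 = 37.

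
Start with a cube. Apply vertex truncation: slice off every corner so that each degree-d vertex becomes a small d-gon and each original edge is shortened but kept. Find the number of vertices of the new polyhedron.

24

The base solid has V = 8, E = 12, F = 6.
Truncation replaces each original edge-end by a new vertex, so V′ = 2E = 24.
Each original edge survives, and each old vertex of degree d contributes d new edges; summing degrees gives Σd = 2E, so E′ = E + 2E = 3E = 36.
Each original face survives and each original vertex becomes one new face: F′ = F + V = 14.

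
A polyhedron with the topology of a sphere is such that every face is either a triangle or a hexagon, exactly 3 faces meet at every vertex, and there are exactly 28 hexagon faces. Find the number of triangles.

Let x be the number of triangles; then F = 28 + x.
Edge–face incidences: 2E = 6·28 + 3·x = 168 + 3x.
Every vertex has degree 3, so 3V = 2E.
Euler: V − E + F = 2 ⇒ (2E)/3 − E + (28 + x) = 2.
Multiply by 6: 2·(2E) − 3·(2E) + 6·(28 + x) = 12, i.e. 168 + 6x − (168 + 3x) = 12.
Collecting terms: 3x = 12, so x = 4.
Then 2E = 168 + 3·4 = 180, so E = 90, V = 2E/3 = 60, F = 28 + 4 = 32.

4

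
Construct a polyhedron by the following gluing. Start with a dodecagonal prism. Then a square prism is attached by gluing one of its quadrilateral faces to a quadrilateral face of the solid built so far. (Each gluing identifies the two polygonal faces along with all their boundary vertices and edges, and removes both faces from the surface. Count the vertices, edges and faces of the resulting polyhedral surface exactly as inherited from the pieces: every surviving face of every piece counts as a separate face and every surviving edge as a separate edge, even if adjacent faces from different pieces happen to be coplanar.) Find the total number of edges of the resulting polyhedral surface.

A dodecagonal prism: V=24, E=36, F=14.
Attach a square prism (V=8, E=12, F=6) along a 4-gon: merge 4 vertices and 4 edges, delete both glued faces → V=28, E=44, F=18.
Check: V − E + F = 28 − 44 + 18 = 2.

44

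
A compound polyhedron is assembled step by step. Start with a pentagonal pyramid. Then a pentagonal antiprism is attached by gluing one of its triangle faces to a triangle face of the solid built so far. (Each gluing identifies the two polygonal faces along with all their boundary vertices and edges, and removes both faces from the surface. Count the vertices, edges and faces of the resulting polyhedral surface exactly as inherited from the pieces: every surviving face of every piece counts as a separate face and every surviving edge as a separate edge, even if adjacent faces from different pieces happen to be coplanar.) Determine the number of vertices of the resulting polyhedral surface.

A pentagonal pyramid: V=6, E=10, F=6.
Attach a pentagonal antiprism (V=10, E=20, F=12) along a 3-gon: merge 3 vertices and 3 edges, delete both glued faces → V=13, E=27, F=16.
Check: V − E + F = 13 − 27 + 16 = 2.

13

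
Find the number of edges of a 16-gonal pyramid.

32

A pyramid on an n-gon base has one n-gon and n triangles: V = 16 + 1 = 17, E = 2·16 = 32, F = 16 + 1 = 17.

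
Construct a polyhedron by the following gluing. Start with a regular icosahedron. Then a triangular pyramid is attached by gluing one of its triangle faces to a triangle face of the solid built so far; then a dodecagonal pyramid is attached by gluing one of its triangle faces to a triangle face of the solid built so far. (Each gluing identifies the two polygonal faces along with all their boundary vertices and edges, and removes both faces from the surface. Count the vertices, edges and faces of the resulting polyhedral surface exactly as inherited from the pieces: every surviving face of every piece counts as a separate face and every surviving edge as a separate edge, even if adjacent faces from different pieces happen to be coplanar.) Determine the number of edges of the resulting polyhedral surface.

54

A regular icosahedron: V=12, E=30, F=20.
Attach a triangular pyramid (V=4, E=6, F=4) along a 3-gon: merge 3 vertices and 3 edges, delete both glued faces → V=13, E=33, F=22.
Attach a dodecagonal pyramid (V=13, E=24, F=13) along a 3-gon: merge 3 vertices and 3 edges, delete both glued faces → V=23, E=54, F=33.
Check: V − E + F = 23 − 54 + 33 = 2.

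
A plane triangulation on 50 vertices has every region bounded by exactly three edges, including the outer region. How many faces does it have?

96

In a plane triangulation 3F = 2E and V − E + F = 2, so F = 2V − 4 = 2·50 − 4 = 96.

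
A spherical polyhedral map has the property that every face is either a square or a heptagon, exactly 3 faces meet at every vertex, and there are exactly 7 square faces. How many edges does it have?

Let x be the number of heptagons; then F = 7 + x.
Edge–face incidences: 2E = 4·7 + 7·x = 28 + 7x.
Every vertex has degree 3, so 3V = 2E.
Euler: V − E + F = 2 ⇒ (2E)/3 − E + (7 + x) = 2.
Multiply by 6: 2·(2E) − 3·(2E) + 6·(7 + x) = 12, i.e. 42 + 6x − (28 + 7x) = 12.
Collecting terms: −x + 14 = 12, so −x = −2, so x = 2.
Then 2E = 28 + 7·2 = 42, so E = 21, V = 2E/3 = 14, F = 7 + 2 = 9.

21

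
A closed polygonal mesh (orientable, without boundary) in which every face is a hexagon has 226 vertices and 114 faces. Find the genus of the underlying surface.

Every face is a hexagon, so 2E = 6·114 = 684, giving E = 342.
χ = V − E + F = 226 − 342 + 114 = -2.
For a closed orientable surface χ = 2 − 2g, so g = (2 − (-2))/2 = 2.

2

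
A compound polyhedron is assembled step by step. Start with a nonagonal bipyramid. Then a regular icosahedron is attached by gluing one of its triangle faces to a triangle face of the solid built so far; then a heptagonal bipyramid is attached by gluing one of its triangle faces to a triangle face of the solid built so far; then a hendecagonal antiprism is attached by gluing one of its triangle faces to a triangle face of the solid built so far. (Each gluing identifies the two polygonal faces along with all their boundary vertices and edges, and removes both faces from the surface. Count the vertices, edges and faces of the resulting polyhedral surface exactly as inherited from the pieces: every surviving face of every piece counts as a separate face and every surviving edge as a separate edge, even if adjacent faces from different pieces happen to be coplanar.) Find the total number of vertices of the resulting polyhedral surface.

45

A nonagonal bipyramid: V=11, E=27, F=18.
Attach a regular icosahedron (V=12, E=30, F=20) along a 3-gon: merge 3 vertices and 3 edges, delete both glued faces → V=20, E=54, F=36.
Attach a heptagonal bipyramid (V=9, E=21, F=14) along a 3-gon: merge 3 vertices and 3 edges, delete both glued faces → V=26, E=72, F=48.
Attach a hendecagonal antiprism (V=22, E=44, F=24) along a 3-gon: merge 3 vertices and 3 edges, delete both glued faces → V=45, E=113, F=70.
Check: V − E + F = 45 − 113 + 70 = 2.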